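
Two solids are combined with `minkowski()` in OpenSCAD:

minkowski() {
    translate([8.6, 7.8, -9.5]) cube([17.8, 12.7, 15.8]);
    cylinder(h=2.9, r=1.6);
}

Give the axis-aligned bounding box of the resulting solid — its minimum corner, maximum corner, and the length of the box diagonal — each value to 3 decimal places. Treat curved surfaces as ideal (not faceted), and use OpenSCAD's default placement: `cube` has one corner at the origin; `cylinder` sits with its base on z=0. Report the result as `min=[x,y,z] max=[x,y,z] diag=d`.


A = translate([8.6, 7.8, -9.5]) cube([17.8, 12.7, 15.8]) → bbox [8.6,7.8,-9.5] .. [26.4,20.5,6.3]
B = cylinder(h=2.9, r=1.6) → bbox [-1.6,-1.6,0] .. [1.6,1.6,2.9]
lo = A.lo+B.lo = [8.6-1.6, 7.8-1.6, -9.5+0] = [7.000,6.200,-9.500]
hi = A.hi+B.hi = [26.4+1.6, 20.5+1.6, 6.3+2.9] = [28.000,22.100,9.200]
diag = √(21²+15.9²+18.7²) = √1043.5 = 32.303

min=[7.000,6.200,-9.500] max=[28.000,22.100,9.200] diag=32.303


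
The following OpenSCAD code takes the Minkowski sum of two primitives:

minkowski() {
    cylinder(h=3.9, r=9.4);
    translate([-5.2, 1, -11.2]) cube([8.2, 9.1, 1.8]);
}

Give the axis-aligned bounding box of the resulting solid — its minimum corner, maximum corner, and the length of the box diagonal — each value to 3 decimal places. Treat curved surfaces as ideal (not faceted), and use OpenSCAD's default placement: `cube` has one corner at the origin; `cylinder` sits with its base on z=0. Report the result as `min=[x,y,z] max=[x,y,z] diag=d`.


A = translate([-5.2, 1, -11.2]) cube([8.2, 9.1, 1.8]) → bbox [-5.2,1,-11.2] .. [3,10.1,-9.4]
B = cylinder(h=3.9, r=9.4) → bbox [-9.4,-9.4,0] .. [9.4,9.4,3.9]
lo = A.lo+B.lo = [-5.2-9.4, 1-9.4, -11.2+0] = [-14.600,-8.400,-11.200]
hi = A.hi+B.hi = [3+9.4, 10.1+9.4, -9.4+3.9] = [12.400,19.500,-5.500]
diag = √(27²+27.9²+5.7²) = √1539.9 = 39.242

min=[-14.600,-8.400,-11.200] max=[12.400,19.500,-5.500] diag=39.242


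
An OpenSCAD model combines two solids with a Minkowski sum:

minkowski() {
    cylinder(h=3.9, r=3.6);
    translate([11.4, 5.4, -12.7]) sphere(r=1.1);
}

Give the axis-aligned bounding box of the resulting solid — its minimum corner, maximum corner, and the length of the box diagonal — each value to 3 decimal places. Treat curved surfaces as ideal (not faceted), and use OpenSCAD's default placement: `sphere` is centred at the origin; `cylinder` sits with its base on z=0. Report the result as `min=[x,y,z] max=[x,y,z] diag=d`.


A = translate([11.4, 5.4, -12.7]) sphere(r=1.1) → bbox [10.3,4.3,-13.8] .. [12.5,6.5,-11.6]
B = cylinder(h=3.9, r=3.6) → bbox [-3.6,-3.6,0] .. [3.6,3.6,3.9]
lo = A.lo+B.lo = [10.3-3.6, 4.3-3.6, -13.8+0] = [6.700,0.700,-13.800]
hi = A.hi+B.hi = [12.5+3.6, 6.5+3.6, -11.6+3.9] = [16.100,10.100,-7.700]
diag = √(9.4²+9.4²+6.1²) = √213.93 = 14.626

min=[6.700,0.700,-13.800] max=[16.100,10.100,-7.700] diag=14.626


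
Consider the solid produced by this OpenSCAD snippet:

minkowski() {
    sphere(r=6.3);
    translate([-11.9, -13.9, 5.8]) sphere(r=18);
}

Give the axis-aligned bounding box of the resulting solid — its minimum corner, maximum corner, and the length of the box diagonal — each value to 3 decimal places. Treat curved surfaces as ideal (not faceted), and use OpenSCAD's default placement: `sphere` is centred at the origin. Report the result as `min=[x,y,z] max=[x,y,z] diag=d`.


min=[-36.200,-38.200,-18.500] max=[12.400,10.400,30.100] diag=84.178

A = translate([-11.9, -13.9, 5.8]) sphere(r=18) → bbox [-29.9,-31.9,-12.2] .. [6.1,4.1,23.8]
B = sphere(r=6.3) → bbox [-6.3,-6.3,-6.3] .. [6.3,6.3,6.3]
lo = A.lo+B.lo = [-29.9-6.3, -31.9-6.3, -12.2-6.3] = [-36.200,-38.200,-18.500]
hi = A.hi+B.hi = [6.1+6.3, 4.1+6.3, 23.8+6.3] = [12.400,10.400,30.100]
diag = √(48.6²+48.6²+48.6²) = √7085.88 = 84.178


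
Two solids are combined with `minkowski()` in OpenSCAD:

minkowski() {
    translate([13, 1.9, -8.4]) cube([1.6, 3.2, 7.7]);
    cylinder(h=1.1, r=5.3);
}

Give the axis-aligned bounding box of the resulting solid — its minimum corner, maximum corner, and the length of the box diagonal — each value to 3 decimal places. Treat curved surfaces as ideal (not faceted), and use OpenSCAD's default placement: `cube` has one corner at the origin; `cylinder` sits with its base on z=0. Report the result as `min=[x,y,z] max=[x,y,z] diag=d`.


A = translate([13, 1.9, -8.4]) cube([1.6, 3.2, 7.7]) → bbox [13,1.9,-8.4] .. [14.6,5.1,-0.7]
B = cylinder(h=1.1, r=5.3) → bbox [-5.3,-5.3,0] .. [5.3,5.3,1.1]
lo = A.lo+B.lo = [13-5.3, 1.9-5.3, -8.4+0] = [7.700,-3.400,-8.400]
hi = A.hi+B.hi = [14.6+5.3, 5.1+5.3, -0.7+1.1] = [19.900,10.400,0.400]
diag = √(12.2²+13.8²+8.8²) = √416.72 = 20.414

min=[7.700,-3.400,-8.400] max=[19.900,10.400,0.400] diag=20.414


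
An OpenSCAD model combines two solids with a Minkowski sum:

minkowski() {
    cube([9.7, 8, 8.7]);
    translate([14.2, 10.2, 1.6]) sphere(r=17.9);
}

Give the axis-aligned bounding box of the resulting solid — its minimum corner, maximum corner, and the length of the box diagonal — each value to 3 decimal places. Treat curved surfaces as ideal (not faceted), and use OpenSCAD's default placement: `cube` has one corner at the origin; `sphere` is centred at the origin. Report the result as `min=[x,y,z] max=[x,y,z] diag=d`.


min=[-3.700,-7.700,-16.300] max=[41.800,36.100,28.200] diag=77.259

A = translate([14.2, 10.2, 1.6]) sphere(r=17.9) → bbox [-3.7,-7.7,-16.3] .. [32.1,28.1,19.5]
B = cube([9.7, 8, 8.7]) → bbox [0,0,0] .. [9.7,8,8.7]
lo = A.lo+B.lo = [-3.7+0, -7.7+0, -16.3+0] = [-3.700,-7.700,-16.300]
hi = A.hi+B.hi = [32.1+9.7, 28.1+8, 19.5+8.7] = [41.800,36.100,28.200]
diag = √(45.5²+43.8²+44.5²) = √5968.94 = 77.259


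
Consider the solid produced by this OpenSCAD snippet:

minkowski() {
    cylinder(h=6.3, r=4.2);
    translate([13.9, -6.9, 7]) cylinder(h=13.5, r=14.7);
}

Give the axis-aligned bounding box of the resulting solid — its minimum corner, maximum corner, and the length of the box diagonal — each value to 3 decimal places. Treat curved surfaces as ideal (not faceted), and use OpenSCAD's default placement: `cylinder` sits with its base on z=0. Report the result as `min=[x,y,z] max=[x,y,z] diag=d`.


min=[-5.000,-25.800,7.000] max=[32.800,12.000,26.800] diag=57.006

A = translate([13.9, -6.9, 7]) cylinder(h=13.5, r=14.7) → bbox [-0.8,-21.6,7] .. [28.6,7.8,20.5]
B = cylinder(h=6.3, r=4.2) → bbox [-4.2,-4.2,0] .. [4.2,4.2,6.3]
lo = A.lo+B.lo = [-0.8-4.2, -21.6-4.2, 7+0] = [-5.000,-25.800,7.000]
hi = A.hi+B.hi = [28.6+4.2, 7.8+4.2, 20.5+6.3] = [32.800,12.000,26.800]
diag = √(37.8²+37.8²+19.8²) = √3249.72 = 57.006


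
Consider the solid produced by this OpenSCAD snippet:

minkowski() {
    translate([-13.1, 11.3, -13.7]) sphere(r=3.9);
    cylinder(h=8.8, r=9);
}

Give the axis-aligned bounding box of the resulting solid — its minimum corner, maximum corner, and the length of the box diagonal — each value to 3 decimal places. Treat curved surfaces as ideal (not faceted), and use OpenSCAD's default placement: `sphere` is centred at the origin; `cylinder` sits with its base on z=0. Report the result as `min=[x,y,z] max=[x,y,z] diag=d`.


A = translate([-13.1, 11.3, -13.7]) sphere(r=3.9) → bbox [-17,7.4,-17.6] .. [-9.2,15.2,-9.8]
B = cylinder(h=8.8, r=9) → bbox [-9,-9,0] .. [9,9,8.8]
lo = A.lo+B.lo = [-17-9, 7.4-9, -17.6+0] = [-26.000,-1.600,-17.600]
hi = A.hi+B.hi = [-9.2+9, 15.2+9, -9.8+8.8] = [-0.200,24.200,-1.000]
diag = √(25.8²+25.8²+16.6²) = √1606.84 = 40.085

min=[-26.000,-1.600,-17.600] max=[-0.200,24.200,-1.000] diag=40.085


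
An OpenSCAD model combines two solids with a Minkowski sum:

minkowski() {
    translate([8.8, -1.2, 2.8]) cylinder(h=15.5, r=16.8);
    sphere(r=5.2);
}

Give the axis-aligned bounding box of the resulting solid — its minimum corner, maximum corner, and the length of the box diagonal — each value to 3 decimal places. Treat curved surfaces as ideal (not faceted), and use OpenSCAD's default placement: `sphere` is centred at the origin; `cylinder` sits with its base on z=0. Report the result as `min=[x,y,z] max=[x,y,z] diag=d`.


min=[-13.200,-23.200,-2.400] max=[30.800,20.800,23.500] diag=67.400

A = translate([8.8, -1.2, 2.8]) cylinder(h=15.5, r=16.8) → bbox [-8,-18,2.8] .. [25.6,15.6,18.3]
B = sphere(r=5.2) → bbox [-5.2,-5.2,-5.2] .. [5.2,5.2,5.2]
lo = A.lo+B.lo = [-8-5.2, -18-5.2, 2.8-5.2] = [-13.200,-23.200,-2.400]
hi = A.hi+B.hi = [25.6+5.2, 15.6+5.2, 18.3+5.2] = [30.800,20.800,23.500]
diag = √(44²+44²+25.9²) = √4542.81 = 67.400


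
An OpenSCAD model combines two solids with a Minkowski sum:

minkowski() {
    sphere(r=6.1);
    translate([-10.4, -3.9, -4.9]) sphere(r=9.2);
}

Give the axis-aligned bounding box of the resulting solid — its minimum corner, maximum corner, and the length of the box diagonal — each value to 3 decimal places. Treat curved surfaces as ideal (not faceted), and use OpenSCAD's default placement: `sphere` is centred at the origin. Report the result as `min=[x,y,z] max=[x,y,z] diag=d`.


A = translate([-10.4, -3.9, -4.9]) sphere(r=9.2) → bbox [-19.6,-13.1,-14.1] .. [-1.2,5.3,4.3]
B = sphere(r=6.1) → bbox [-6.1,-6.1,-6.1] .. [6.1,6.1,6.1]
lo = A.lo+B.lo = [-19.6-6.1, -13.1-6.1, -14.1-6.1] = [-25.700,-19.200,-20.200]
hi = A.hi+B.hi = [-1.2+6.1, 5.3+6.1, 4.3+6.1] = [4.900,11.400,10.400]
diag = √(30.6²+30.6²+30.6²) = √2809.08 = 53.001

min=[-25.700,-19.200,-20.200] max=[4.900,11.400,10.400] diag=53.001


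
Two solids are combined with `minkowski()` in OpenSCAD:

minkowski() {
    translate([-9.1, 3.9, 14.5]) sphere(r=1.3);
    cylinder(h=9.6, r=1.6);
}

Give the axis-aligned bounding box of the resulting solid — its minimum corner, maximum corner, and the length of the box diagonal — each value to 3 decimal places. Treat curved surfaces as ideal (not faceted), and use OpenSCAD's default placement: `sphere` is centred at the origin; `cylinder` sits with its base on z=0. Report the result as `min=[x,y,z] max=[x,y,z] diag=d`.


A = translate([-9.1, 3.9, 14.5]) sphere(r=1.3) → bbox [-10.4,2.6,13.2] .. [-7.8,5.2,15.8]
B = cylinder(h=9.6, r=1.6) → bbox [-1.6,-1.6,0] .. [1.6,1.6,9.6]
lo = A.lo+B.lo = [-10.4-1.6, 2.6-1.6, 13.2+0] = [-12.000,1.000,13.200]
hi = A.hi+B.hi = [-7.8+1.6, 5.2+1.6, 15.8+9.6] = [-6.200,6.800,25.400]
diag = √(5.8²+5.8²+12.2²) = √216.12 = 14.701

min=[-12.000,1.000,13.200] max=[-6.200,6.800,25.400] diag=14.701


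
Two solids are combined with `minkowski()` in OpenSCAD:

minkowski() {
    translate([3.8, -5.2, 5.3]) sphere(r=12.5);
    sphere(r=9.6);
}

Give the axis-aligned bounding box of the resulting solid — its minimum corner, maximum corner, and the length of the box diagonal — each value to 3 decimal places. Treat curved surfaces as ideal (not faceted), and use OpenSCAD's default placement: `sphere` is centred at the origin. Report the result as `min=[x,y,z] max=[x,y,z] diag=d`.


min=[-18.300,-27.300,-16.800] max=[25.900,16.900,27.400] diag=76.557

A = translate([3.8, -5.2, 5.3]) sphere(r=12.5) → bbox [-8.7,-17.7,-7.2] .. [16.3,7.3,17.8]
B = sphere(r=9.6) → bbox [-9.6,-9.6,-9.6] .. [9.6,9.6,9.6]
lo = A.lo+B.lo = [-8.7-9.6, -17.7-9.6, -7.2-9.6] = [-18.300,-27.300,-16.800]
hi = A.hi+B.hi = [16.3+9.6, 7.3+9.6, 17.8+9.6] = [25.900,16.900,27.400]
diag = √(44.2²+44.2²+44.2²) = √5860.92 = 76.557


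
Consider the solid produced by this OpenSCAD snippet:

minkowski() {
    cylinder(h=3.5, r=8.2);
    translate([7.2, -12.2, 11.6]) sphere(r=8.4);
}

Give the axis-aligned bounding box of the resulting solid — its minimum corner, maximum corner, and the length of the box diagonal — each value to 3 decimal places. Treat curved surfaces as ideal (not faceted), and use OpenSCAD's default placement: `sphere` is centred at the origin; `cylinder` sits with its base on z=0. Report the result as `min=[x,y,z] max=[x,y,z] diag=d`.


A = translate([7.2, -12.2, 11.6]) sphere(r=8.4) → bbox [-1.2,-20.6,3.2] .. [15.6,-3.8,20]
B = cylinder(h=3.5, r=8.2) → bbox [-8.2,-8.2,0] .. [8.2,8.2,3.5]
lo = A.lo+B.lo = [-1.2-8.2, -20.6-8.2, 3.2+0] = [-9.400,-28.800,3.200]
hi = A.hi+B.hi = [15.6+8.2, -3.8+8.2, 20+3.5] = [23.800,4.400,23.500]
diag = √(33.2²+33.2²+20.3²) = √2616.57 = 51.152

min=[-9.400,-28.800,3.200] max=[23.800,4.400,23.500] diag=51.152


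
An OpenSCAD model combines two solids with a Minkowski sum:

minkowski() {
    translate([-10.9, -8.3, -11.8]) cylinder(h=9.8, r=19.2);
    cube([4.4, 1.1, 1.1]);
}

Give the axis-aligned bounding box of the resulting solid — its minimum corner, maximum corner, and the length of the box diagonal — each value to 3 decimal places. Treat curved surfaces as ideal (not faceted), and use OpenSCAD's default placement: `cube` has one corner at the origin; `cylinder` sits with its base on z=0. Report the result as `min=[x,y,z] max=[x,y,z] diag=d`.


min=[-30.100,-27.500,-11.800] max=[12.700,12.000,-0.900] diag=59.253

A = translate([-10.9, -8.3, -11.8]) cylinder(h=9.8, r=19.2) → bbox [-30.1,-27.5,-11.8] .. [8.3,10.9,-2]
B = cube([4.4, 1.1, 1.1]) → bbox [0,0,0] .. [4.4,1.1,1.1]
lo = A.lo+B.lo = [-30.1+0, -27.5+0, -11.8+0] = [-30.100,-27.500,-11.800]
hi = A.hi+B.hi = [8.3+4.4, 10.9+1.1, -2+1.1] = [12.700,12.000,-0.900]
diag = √(42.8²+39.5²+10.9²) = √3510.9 = 59.253


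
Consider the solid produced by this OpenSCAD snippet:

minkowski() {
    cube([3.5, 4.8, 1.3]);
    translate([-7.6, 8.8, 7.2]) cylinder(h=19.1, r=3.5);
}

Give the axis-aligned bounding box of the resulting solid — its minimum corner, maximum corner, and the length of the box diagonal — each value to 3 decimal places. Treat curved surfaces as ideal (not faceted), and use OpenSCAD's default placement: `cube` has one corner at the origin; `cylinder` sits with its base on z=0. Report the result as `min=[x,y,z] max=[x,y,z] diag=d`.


A = translate([-7.6, 8.8, 7.2]) cylinder(h=19.1, r=3.5) → bbox [-11.1,5.3,7.2] .. [-4.1,12.3,26.3]
B = cube([3.5, 4.8, 1.3]) → bbox [0,0,0] .. [3.5,4.8,1.3]
lo = A.lo+B.lo = [-11.1+0, 5.3+0, 7.2+0] = [-11.100,5.300,7.200]
hi = A.hi+B.hi = [-4.1+3.5, 12.3+4.8, 26.3+1.3] = [-0.600,17.100,27.600]
diag = √(10.5²+11.8²+20.4²) = √665.65 = 25.800

min=[-11.100,5.300,7.200] max=[-0.600,17.100,27.600] diag=25.800


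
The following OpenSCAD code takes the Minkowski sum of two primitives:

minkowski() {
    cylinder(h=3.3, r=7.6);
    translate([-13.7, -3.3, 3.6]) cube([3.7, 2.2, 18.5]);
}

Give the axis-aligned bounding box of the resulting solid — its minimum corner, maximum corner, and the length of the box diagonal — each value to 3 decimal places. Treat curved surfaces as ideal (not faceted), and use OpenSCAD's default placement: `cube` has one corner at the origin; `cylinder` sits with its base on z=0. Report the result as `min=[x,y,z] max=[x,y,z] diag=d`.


A = translate([-13.7, -3.3, 3.6]) cube([3.7, 2.2, 18.5]) → bbox [-13.7,-3.3,3.6] .. [-10,-1.1,22.1]
B = cylinder(h=3.3, r=7.6) → bbox [-7.6,-7.6,0] .. [7.6,7.6,3.3]
lo = A.lo+B.lo = [-13.7-7.6, -3.3-7.6, 3.6+0] = [-21.300,-10.900,3.600]
hi = A.hi+B.hi = [-10+7.6, -1.1+7.6, 22.1+3.3] = [-2.400,6.500,25.400]
diag = √(18.9²+17.4²+21.8²) = √1135.21 = 33.693

min=[-21.300,-10.900,3.600] max=[-2.400,6.500,25.400] diag=33.693


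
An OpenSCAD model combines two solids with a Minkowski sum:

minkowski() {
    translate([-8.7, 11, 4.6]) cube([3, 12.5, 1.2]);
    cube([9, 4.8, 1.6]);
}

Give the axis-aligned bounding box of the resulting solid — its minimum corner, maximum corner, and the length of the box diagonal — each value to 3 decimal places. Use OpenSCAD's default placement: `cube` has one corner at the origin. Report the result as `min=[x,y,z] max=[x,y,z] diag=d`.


min=[-8.700,11.000,4.600] max=[3.300,28.300,7.400] diag=21.240

A = translate([-8.7, 11, 4.6]) cube([3, 12.5, 1.2]) → bbox [-8.7,11,4.6] .. [-5.7,23.5,5.8]
B = cube([9, 4.8, 1.6]) → bbox [0,0,0] .. [9,4.8,1.6]
lo = A.lo+B.lo = [-8.7+0, 11+0, 4.6+0] = [-8.700,11.000,4.600]
hi = A.hi+B.hi = [-5.7+9, 23.5+4.8, 5.8+1.6] = [3.300,28.300,7.400]
diag = √(12²+17.3²+2.8²) = √451.13 = 21.240


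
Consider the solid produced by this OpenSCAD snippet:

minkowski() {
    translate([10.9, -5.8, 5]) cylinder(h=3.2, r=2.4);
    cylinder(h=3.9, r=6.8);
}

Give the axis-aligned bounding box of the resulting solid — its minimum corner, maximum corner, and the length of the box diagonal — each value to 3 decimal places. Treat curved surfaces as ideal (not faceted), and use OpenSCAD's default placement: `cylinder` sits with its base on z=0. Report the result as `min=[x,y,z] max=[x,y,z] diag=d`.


min=[1.700,-15.000,5.000] max=[20.100,3.400,12.100] diag=26.973

A = translate([10.9, -5.8, 5]) cylinder(h=3.2, r=2.4) → bbox [8.5,-8.2,5] .. [13.3,-3.4,8.2]
B = cylinder(h=3.9, r=6.8) → bbox [-6.8,-6.8,0] .. [6.8,6.8,3.9]
lo = A.lo+B.lo = [8.5-6.8, -8.2-6.8, 5+0] = [1.700,-15.000,5.000]
hi = A.hi+B.hi = [13.3+6.8, -3.4+6.8, 8.2+3.9] = [20.100,3.400,12.100]
diag = √(18.4²+18.4²+7.1²) = √727.53 = 26.973


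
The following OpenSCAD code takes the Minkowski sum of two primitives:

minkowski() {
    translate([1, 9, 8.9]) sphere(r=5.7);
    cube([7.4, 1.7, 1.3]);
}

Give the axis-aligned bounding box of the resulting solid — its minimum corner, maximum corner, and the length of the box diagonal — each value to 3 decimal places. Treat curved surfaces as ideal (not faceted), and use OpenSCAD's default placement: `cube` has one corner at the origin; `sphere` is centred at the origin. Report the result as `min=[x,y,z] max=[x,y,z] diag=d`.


A = translate([1, 9, 8.9]) sphere(r=5.7) → bbox [-4.7,3.3,3.2] .. [6.7,14.7,14.6]
B = cube([7.4, 1.7, 1.3]) → bbox [0,0,0] .. [7.4,1.7,1.3]
lo = A.lo+B.lo = [-4.7+0, 3.3+0, 3.2+0] = [-4.700,3.300,3.200]
hi = A.hi+B.hi = [6.7+7.4, 14.7+1.7, 14.6+1.3] = [14.100,16.400,15.900]
diag = √(18.8²+13.1²+12.7²) = √686.34 = 26.198

min=[-4.700,3.300,3.200] max=[14.100,16.400,15.900] diag=26.198


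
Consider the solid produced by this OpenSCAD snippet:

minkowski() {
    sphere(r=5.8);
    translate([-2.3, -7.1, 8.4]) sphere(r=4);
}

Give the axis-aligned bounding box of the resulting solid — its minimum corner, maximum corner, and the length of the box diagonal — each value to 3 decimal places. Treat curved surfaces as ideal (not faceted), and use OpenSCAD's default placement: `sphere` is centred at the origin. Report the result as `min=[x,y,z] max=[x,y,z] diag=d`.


min=[-12.100,-16.900,-1.400] max=[7.500,2.700,18.200] diag=33.948

A = translate([-2.3, -7.1, 8.4]) sphere(r=4) → bbox [-6.3,-11.1,4.4] .. [1.7,-3.1,12.4]
B = sphere(r=5.8) → bbox [-5.8,-5.8,-5.8] .. [5.8,5.8,5.8]
lo = A.lo+B.lo = [-6.3-5.8, -11.1-5.8, 4.4-5.8] = [-12.100,-16.900,-1.400]
hi = A.hi+B.hi = [1.7+5.8, -3.1+5.8, 12.4+5.8] = [7.500,2.700,18.200]
diag = √(19.6²+19.6²+19.6²) = √1152.48 = 33.948


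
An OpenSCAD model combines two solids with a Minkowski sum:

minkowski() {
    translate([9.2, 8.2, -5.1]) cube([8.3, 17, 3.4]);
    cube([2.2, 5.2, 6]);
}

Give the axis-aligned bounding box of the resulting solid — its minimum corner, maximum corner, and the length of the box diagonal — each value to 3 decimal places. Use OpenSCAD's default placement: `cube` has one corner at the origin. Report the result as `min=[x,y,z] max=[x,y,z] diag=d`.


A = translate([9.2, 8.2, -5.1]) cube([8.3, 17, 3.4]) → bbox [9.2,8.2,-5.1] .. [17.5,25.2,-1.7]
B = cube([2.2, 5.2, 6]) → bbox [0,0,0] .. [2.2,5.2,6]
lo = A.lo+B.lo = [9.2+0, 8.2+0, -5.1+0] = [9.200,8.200,-5.100]
hi = A.hi+B.hi = [17.5+2.2, 25.2+5.2, -1.7+6] = [19.700,30.400,4.300]
diag = √(10.5²+22.2²+9.4²) = √691.45 = 26.295

min=[9.200,8.200,-5.100] max=[19.700,30.400,4.300] diag=26.295


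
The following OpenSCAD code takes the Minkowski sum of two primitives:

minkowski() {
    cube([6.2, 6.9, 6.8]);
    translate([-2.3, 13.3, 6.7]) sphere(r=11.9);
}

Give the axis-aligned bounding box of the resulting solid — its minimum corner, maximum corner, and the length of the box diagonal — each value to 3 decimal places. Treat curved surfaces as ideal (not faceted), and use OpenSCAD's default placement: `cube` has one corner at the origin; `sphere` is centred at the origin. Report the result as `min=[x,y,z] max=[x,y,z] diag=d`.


min=[-14.200,1.400,-5.200] max=[15.800,32.100,25.400] diag=52.715

A = translate([-2.3, 13.3, 6.7]) sphere(r=11.9) → bbox [-14.2,1.4,-5.2] .. [9.6,25.2,18.6]
B = cube([6.2, 6.9, 6.8]) → bbox [0,0,0] .. [6.2,6.9,6.8]
lo = A.lo+B.lo = [-14.2+0, 1.4+0, -5.2+0] = [-14.200,1.400,-5.200]
hi = A.hi+B.hi = [9.6+6.2, 25.2+6.9, 18.6+6.8] = [15.800,32.100,25.400]
diag = √(30²+30.7²+30.6²) = √2778.85 = 52.715


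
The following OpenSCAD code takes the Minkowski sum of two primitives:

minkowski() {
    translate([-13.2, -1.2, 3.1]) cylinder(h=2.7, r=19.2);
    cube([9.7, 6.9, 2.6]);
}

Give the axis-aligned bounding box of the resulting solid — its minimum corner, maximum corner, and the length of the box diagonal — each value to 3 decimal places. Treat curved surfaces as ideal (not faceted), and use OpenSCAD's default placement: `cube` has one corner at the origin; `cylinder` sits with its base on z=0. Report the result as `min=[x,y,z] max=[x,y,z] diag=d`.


A = translate([-13.2, -1.2, 3.1]) cylinder(h=2.7, r=19.2) → bbox [-32.4,-20.4,3.1] .. [6,18,5.8]
B = cube([9.7, 6.9, 2.6]) → bbox [0,0,0] .. [9.7,6.9,2.6]
lo = A.lo+B.lo = [-32.4+0, -20.4+0, 3.1+0] = [-32.400,-20.400,3.100]
hi = A.hi+B.hi = [6+9.7, 18+6.9, 5.8+2.6] = [15.700,24.900,8.400]
diag = √(48.1²+45.3²+5.3²) = √4393.79 = 66.286

min=[-32.400,-20.400,3.100] max=[15.700,24.900,8.400] diag=66.286


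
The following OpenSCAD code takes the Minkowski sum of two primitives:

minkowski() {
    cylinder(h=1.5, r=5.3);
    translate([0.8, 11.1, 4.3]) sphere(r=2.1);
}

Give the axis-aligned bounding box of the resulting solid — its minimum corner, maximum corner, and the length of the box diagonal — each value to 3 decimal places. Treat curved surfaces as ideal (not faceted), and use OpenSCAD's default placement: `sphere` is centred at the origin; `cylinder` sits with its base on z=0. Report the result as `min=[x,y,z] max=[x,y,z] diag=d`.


A = translate([0.8, 11.1, 4.3]) sphere(r=2.1) → bbox [-1.3,9,2.2] .. [2.9,13.2,6.4]
B = cylinder(h=1.5, r=5.3) → bbox [-5.3,-5.3,0] .. [5.3,5.3,1.5]
lo = A.lo+B.lo = [-1.3-5.3, 9-5.3, 2.2+0] = [-6.600,3.700,2.200]
hi = A.hi+B.hi = [2.9+5.3, 13.2+5.3, 6.4+1.5] = [8.200,18.500,7.900]
diag = √(14.8²+14.8²+5.7²) = √470.57 = 21.693

min=[-6.600,3.700,2.200] max=[8.200,18.500,7.900] diag=21.693


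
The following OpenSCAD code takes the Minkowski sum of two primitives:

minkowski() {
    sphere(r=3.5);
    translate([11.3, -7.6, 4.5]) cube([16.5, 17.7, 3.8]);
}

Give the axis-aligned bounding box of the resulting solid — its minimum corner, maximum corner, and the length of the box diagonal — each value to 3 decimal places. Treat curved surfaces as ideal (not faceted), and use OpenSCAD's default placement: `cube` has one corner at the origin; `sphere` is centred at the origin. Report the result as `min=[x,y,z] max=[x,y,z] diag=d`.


A = translate([11.3, -7.6, 4.5]) cube([16.5, 17.7, 3.8]) → bbox [11.3,-7.6,4.5] .. [27.8,10.1,8.3]
B = sphere(r=3.5) → bbox [-3.5,-3.5,-3.5] .. [3.5,3.5,3.5]
lo = A.lo+B.lo = [11.3-3.5, -7.6-3.5, 4.5-3.5] = [7.800,-11.100,1.000]
hi = A.hi+B.hi = [27.8+3.5, 10.1+3.5, 8.3+3.5] = [31.300,13.600,11.800]
diag = √(23.5²+24.7²+10.8²) = √1278.98 = 35.763

min=[7.800,-11.100,1.000] max=[31.300,13.600,11.800] diag=35.763


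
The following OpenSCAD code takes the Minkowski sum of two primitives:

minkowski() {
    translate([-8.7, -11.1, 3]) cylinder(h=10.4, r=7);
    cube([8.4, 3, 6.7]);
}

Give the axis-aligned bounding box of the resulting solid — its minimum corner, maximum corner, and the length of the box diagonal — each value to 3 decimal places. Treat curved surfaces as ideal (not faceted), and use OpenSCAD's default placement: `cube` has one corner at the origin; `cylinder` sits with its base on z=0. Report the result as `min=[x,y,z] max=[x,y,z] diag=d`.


min=[-15.700,-18.100,3.000] max=[6.700,-1.100,20.100] diag=32.912

A = translate([-8.7, -11.1, 3]) cylinder(h=10.4, r=7) → bbox [-15.7,-18.1,3] .. [-1.7,-4.1,13.4]
B = cube([8.4, 3, 6.7]) → bbox [0,0,0] .. [8.4,3,6.7]
lo = A.lo+B.lo = [-15.7+0, -18.1+0, 3+0] = [-15.700,-18.100,3.000]
hi = A.hi+B.hi = [-1.7+8.4, -4.1+3, 13.4+6.7] = [6.700,-1.100,20.100]
diag = √(22.4²+17²+17.1²) = √1083.17 = 32.912


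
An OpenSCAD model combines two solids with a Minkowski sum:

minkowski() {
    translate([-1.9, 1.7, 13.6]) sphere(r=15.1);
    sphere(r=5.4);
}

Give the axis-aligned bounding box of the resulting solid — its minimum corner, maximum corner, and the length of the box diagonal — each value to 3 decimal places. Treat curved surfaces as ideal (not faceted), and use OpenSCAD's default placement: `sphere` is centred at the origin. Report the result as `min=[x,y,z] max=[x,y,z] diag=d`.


A = translate([-1.9, 1.7, 13.6]) sphere(r=15.1) → bbox [-17,-13.4,-1.5] .. [13.2,16.8,28.7]
B = sphere(r=5.4) → bbox [-5.4,-5.4,-5.4] .. [5.4,5.4,5.4]
lo = A.lo+B.lo = [-17-5.4, -13.4-5.4, -1.5-5.4] = [-22.400,-18.800,-6.900]
hi = A.hi+B.hi = [13.2+5.4, 16.8+5.4, 28.7+5.4] = [18.600,22.200,34.100]
diag = √(41²+41²+41²) = √5043 = 71.014

min=[-22.400,-18.800,-6.900] max=[18.600,22.200,34.100] diag=71.014


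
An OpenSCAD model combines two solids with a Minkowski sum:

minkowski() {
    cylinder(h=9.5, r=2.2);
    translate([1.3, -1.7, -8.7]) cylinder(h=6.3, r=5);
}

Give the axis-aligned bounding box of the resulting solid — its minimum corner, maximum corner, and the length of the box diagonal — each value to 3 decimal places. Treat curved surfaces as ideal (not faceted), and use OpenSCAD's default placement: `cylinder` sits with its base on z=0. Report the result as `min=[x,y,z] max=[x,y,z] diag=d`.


min=[-5.900,-8.900,-8.700] max=[8.500,5.500,7.100] diag=25.775

A = translate([1.3, -1.7, -8.7]) cylinder(h=6.3, r=5) → bbox [-3.7,-6.7,-8.7] .. [6.3,3.3,-2.4]
B = cylinder(h=9.5, r=2.2) → bbox [-2.2,-2.2,0] .. [2.2,2.2,9.5]
lo = A.lo+B.lo = [-3.7-2.2, -6.7-2.2, -8.7+0] = [-5.900,-8.900,-8.700]
hi = A.hi+B.hi = [6.3+2.2, 3.3+2.2, -2.4+9.5] = [8.500,5.500,7.100]
diag = √(14.4²+14.4²+15.8²) = √664.36 = 25.775


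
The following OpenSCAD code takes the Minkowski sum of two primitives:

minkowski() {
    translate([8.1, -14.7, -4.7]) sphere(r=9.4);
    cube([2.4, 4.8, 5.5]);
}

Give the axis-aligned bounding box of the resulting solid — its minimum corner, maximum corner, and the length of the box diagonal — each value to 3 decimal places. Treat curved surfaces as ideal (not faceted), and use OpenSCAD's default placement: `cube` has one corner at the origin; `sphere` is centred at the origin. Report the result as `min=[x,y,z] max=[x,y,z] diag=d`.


min=[-1.300,-24.100,-14.100] max=[19.900,-0.500,10.200] diag=39.961

A = translate([8.1, -14.7, -4.7]) sphere(r=9.4) → bbox [-1.3,-24.1,-14.1] .. [17.5,-5.3,4.7]
B = cube([2.4, 4.8, 5.5]) → bbox [0,0,0] .. [2.4,4.8,5.5]
lo = A.lo+B.lo = [-1.3+0, -24.1+0, -14.1+0] = [-1.300,-24.100,-14.100]
hi = A.hi+B.hi = [17.5+2.4, -5.3+4.8, 4.7+5.5] = [19.900,-0.500,10.200]
diag = √(21.2²+23.6²+24.3²) = √1596.89 = 39.961


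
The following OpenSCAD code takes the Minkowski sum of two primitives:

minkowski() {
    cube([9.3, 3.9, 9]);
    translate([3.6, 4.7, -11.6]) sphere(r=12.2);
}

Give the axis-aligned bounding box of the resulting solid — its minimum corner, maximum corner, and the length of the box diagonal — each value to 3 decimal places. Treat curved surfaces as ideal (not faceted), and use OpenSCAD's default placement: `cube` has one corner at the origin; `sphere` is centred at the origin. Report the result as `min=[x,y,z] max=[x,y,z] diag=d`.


A = translate([3.6, 4.7, -11.6]) sphere(r=12.2) → bbox [-8.6,-7.5,-23.8] .. [15.8,16.9,0.6]
B = cube([9.3, 3.9, 9]) → bbox [0,0,0] .. [9.3,3.9,9]
lo = A.lo+B.lo = [-8.6+0, -7.5+0, -23.8+0] = [-8.600,-7.500,-23.800]
hi = A.hi+B.hi = [15.8+9.3, 16.9+3.9, 0.6+9] = [25.100,20.800,9.600]
diag = √(33.7²+28.3²+33.4²) = √3052.14 = 55.246

min=[-8.600,-7.500,-23.800] max=[25.100,20.800,9.600] diag=55.246


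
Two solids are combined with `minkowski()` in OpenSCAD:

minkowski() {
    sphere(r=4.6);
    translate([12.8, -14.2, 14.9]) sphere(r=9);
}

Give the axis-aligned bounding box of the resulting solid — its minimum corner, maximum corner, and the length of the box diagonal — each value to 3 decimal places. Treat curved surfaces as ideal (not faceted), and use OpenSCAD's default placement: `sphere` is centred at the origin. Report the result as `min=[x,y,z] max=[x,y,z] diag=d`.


A = translate([12.8, -14.2, 14.9]) sphere(r=9) → bbox [3.8,-23.2,5.9] .. [21.8,-5.2,23.9]
B = sphere(r=4.6) → bbox [-4.6,-4.6,-4.6] .. [4.6,4.6,4.6]
lo = A.lo+B.lo = [3.8-4.6, -23.2-4.6, 5.9-4.6] = [-0.800,-27.800,1.300]
hi = A.hi+B.hi = [21.8+4.6, -5.2+4.6, 23.9+4.6] = [26.400,-0.600,28.500]
diag = √(27.2²+27.2²+27.2²) = √2219.52 = 47.112

min=[-0.800,-27.800,1.300] max=[26.400,-0.600,28.500] diag=47.112


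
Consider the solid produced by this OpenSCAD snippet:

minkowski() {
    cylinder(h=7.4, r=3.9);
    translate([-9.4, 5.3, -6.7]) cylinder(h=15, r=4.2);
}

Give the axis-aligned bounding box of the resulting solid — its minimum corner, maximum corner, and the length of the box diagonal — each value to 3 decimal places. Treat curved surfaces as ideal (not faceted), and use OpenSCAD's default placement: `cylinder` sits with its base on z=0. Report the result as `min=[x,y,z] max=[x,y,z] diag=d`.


A = translate([-9.4, 5.3, -6.7]) cylinder(h=15, r=4.2) → bbox [-13.6,1.1,-6.7] .. [-5.2,9.5,8.3]
B = cylinder(h=7.4, r=3.9) → bbox [-3.9,-3.9,0] .. [3.9,3.9,7.4]
lo = A.lo+B.lo = [-13.6-3.9, 1.1-3.9, -6.7+0] = [-17.500,-2.800,-6.700]
hi = A.hi+B.hi = [-5.2+3.9, 9.5+3.9, 8.3+7.4] = [-1.300,13.400,15.700]
diag = √(16.2²+16.2²+22.4²) = √1026.64 = 32.041

min=[-17.500,-2.800,-6.700] max=[-1.300,13.400,15.700] diag=32.041


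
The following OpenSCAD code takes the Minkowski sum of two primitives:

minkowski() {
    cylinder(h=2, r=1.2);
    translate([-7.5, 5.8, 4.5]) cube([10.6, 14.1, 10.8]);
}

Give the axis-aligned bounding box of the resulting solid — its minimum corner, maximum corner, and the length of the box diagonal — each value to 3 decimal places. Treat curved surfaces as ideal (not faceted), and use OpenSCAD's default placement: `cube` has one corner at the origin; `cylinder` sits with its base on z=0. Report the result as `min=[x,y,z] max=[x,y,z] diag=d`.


min=[-8.700,4.600,4.500] max=[4.300,21.100,17.300] diag=24.599

A = translate([-7.5, 5.8, 4.5]) cube([10.6, 14.1, 10.8]) → bbox [-7.5,5.8,4.5] .. [3.1,19.9,15.3]
B = cylinder(h=2, r=1.2) → bbox [-1.2,-1.2,0] .. [1.2,1.2,2]
lo = A.lo+B.lo = [-7.5-1.2, 5.8-1.2, 4.5+0] = [-8.700,4.600,4.500]
hi = A.hi+B.hi = [3.1+1.2, 19.9+1.2, 15.3+2] = [4.300,21.100,17.300]
diag = √(13²+16.5²+12.8²) = √605.09 = 24.599


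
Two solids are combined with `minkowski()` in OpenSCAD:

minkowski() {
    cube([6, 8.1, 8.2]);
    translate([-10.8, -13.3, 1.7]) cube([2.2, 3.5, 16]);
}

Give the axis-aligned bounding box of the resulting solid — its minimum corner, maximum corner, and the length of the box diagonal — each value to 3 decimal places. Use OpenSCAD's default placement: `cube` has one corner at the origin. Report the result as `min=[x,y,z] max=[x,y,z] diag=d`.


A = translate([-10.8, -13.3, 1.7]) cube([2.2, 3.5, 16]) → bbox [-10.8,-13.3,1.7] .. [-8.6,-9.8,17.7]
B = cube([6, 8.1, 8.2]) → bbox [0,0,0] .. [6,8.1,8.2]
lo = A.lo+B.lo = [-10.8+0, -13.3+0, 1.7+0] = [-10.800,-13.300,1.700]
hi = A.hi+B.hi = [-8.6+6, -9.8+8.1, 17.7+8.2] = [-2.600,-1.700,25.900]
diag = √(8.2²+11.6²+24.2²) = √787.44 = 28.061

min=[-10.800,-13.300,1.700] max=[-2.600,-1.700,25.900] diag=28.061


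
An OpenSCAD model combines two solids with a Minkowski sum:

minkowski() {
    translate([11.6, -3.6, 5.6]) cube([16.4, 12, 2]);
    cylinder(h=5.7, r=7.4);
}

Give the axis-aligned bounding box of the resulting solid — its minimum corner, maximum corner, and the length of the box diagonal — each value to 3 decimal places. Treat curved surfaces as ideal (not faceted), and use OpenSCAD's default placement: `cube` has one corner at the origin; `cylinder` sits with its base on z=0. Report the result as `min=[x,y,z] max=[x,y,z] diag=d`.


min=[4.200,-11.000,5.600] max=[35.400,15.800,13.300] diag=41.845

A = translate([11.6, -3.6, 5.6]) cube([16.4, 12, 2]) → bbox [11.6,-3.6,5.6] .. [28,8.4,7.6]
B = cylinder(h=5.7, r=7.4) → bbox [-7.4,-7.4,0] .. [7.4,7.4,5.7]
lo = A.lo+B.lo = [11.6-7.4, -3.6-7.4, 5.6+0] = [4.200,-11.000,5.600]
hi = A.hi+B.hi = [28+7.4, 8.4+7.4, 7.6+5.7] = [35.400,15.800,13.300]
diag = √(31.2²+26.8²+7.7²) = √1750.97 = 41.845


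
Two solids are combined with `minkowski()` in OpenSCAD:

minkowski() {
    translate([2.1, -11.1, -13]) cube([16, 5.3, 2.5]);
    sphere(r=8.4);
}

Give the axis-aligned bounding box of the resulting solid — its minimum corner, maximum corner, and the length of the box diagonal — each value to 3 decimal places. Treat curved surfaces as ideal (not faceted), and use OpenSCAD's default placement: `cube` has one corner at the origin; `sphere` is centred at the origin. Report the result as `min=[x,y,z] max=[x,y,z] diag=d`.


min=[-6.300,-19.500,-21.400] max=[26.500,2.600,-2.100] diag=44.008

A = translate([2.1, -11.1, -13]) cube([16, 5.3, 2.5]) → bbox [2.1,-11.1,-13] .. [18.1,-5.8,-10.5]
B = sphere(r=8.4) → bbox [-8.4,-8.4,-8.4] .. [8.4,8.4,8.4]
lo = A.lo+B.lo = [2.1-8.4, -11.1-8.4, -13-8.4] = [-6.300,-19.500,-21.400]
hi = A.hi+B.hi = [18.1+8.4, -5.8+8.4, -10.5+8.4] = [26.500,2.600,-2.100]
diag = √(32.8²+22.1²+19.3²) = √1936.74 = 44.008


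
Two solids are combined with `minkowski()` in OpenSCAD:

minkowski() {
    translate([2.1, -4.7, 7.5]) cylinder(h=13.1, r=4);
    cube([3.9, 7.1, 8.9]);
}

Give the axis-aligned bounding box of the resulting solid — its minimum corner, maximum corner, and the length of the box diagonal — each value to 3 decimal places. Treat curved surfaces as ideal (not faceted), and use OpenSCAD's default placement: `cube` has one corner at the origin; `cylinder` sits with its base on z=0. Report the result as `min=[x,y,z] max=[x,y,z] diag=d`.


min=[-1.900,-8.700,7.500] max=[10.000,6.400,29.500] diag=29.217

A = translate([2.1, -4.7, 7.5]) cylinder(h=13.1, r=4) → bbox [-1.9,-8.7,7.5] .. [6.1,-0.7,20.6]
B = cube([3.9, 7.1, 8.9]) → bbox [0,0,0] .. [3.9,7.1,8.9]
lo = A.lo+B.lo = [-1.9+0, -8.7+0, 7.5+0] = [-1.900,-8.700,7.500]
hi = A.hi+B.hi = [6.1+3.9, -0.7+7.1, 20.6+8.9] = [10.000,6.400,29.500]
diag = √(11.9²+15.1²+22²) = √853.62 = 29.217


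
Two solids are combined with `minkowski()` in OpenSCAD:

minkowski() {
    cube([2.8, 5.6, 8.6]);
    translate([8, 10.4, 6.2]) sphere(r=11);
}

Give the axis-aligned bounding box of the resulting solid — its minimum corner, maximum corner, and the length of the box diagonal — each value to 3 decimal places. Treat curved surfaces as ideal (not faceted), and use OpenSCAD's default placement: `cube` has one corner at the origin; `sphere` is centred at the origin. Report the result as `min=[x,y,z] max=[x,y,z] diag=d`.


A = translate([8, 10.4, 6.2]) sphere(r=11) → bbox [-3,-0.6,-4.8] .. [19,21.4,17.2]
B = cube([2.8, 5.6, 8.6]) → bbox [0,0,0] .. [2.8,5.6,8.6]
lo = A.lo+B.lo = [-3+0, -0.6+0, -4.8+0] = [-3.000,-0.600,-4.800]
hi = A.hi+B.hi = [19+2.8, 21.4+5.6, 17.2+8.6] = [21.800,27.000,25.800]
diag = √(24.8²+27.6²+30.6²) = √2313.16 = 48.095

min=[-3.000,-0.600,-4.800] max=[21.800,27.000,25.800] diag=48.095


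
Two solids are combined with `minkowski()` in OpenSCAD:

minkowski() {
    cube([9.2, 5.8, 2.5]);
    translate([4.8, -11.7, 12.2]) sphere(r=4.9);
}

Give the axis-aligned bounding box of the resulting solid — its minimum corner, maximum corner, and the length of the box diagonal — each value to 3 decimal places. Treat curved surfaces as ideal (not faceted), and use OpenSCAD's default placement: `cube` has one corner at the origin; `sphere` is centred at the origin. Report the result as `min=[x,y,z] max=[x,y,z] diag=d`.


min=[-0.100,-16.600,7.300] max=[18.900,-1.000,19.600] diag=27.489

A = translate([4.8, -11.7, 12.2]) sphere(r=4.9) → bbox [-0.1,-16.6,7.3] .. [9.7,-6.8,17.1]
B = cube([9.2, 5.8, 2.5]) → bbox [0,0,0] .. [9.2,5.8,2.5]
lo = A.lo+B.lo = [-0.1+0, -16.6+0, 7.3+0] = [-0.100,-16.600,7.300]
hi = A.hi+B.hi = [9.7+9.2, -6.8+5.8, 17.1+2.5] = [18.900,-1.000,19.600]
diag = √(19²+15.6²+12.3²) = √755.65 = 27.489


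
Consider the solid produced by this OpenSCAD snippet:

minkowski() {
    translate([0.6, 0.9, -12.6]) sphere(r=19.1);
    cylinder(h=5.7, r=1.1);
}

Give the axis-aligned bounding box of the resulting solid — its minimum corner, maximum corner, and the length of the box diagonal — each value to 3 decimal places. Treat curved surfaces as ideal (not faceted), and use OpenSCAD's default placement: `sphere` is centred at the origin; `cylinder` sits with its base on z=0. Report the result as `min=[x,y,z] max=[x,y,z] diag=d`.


A = translate([0.6, 0.9, -12.6]) sphere(r=19.1) → bbox [-18.5,-18.2,-31.7] .. [19.7,20,6.5]
B = cylinder(h=5.7, r=1.1) → bbox [-1.1,-1.1,0] .. [1.1,1.1,5.7]
lo = A.lo+B.lo = [-18.5-1.1, -18.2-1.1, -31.7+0] = [-19.600,-19.300,-31.700]
hi = A.hi+B.hi = [19.7+1.1, 20+1.1, 6.5+5.7] = [20.800,21.100,12.200]
diag = √(40.4²+40.4²+43.9²) = √5191.53 = 72.052

min=[-19.600,-19.300,-31.700] max=[20.800,21.100,12.200] diag=72.052


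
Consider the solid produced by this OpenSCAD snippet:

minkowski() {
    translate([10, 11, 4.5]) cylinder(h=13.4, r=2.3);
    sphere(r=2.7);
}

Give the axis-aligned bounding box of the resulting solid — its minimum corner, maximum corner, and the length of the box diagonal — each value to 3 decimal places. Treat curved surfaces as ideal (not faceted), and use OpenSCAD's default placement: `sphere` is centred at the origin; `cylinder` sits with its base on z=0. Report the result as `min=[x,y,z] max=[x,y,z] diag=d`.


min=[5.000,6.000,1.800] max=[15.000,16.000,20.600] diag=23.525

A = translate([10, 11, 4.5]) cylinder(h=13.4, r=2.3) → bbox [7.7,8.7,4.5] .. [12.3,13.3,17.9]
B = sphere(r=2.7) → bbox [-2.7,-2.7,-2.7] .. [2.7,2.7,2.7]
lo = A.lo+B.lo = [7.7-2.7, 8.7-2.7, 4.5-2.7] = [5.000,6.000,1.800]
hi = A.hi+B.hi = [12.3+2.7, 13.3+2.7, 17.9+2.7] = [15.000,16.000,20.600]
diag = √(10²+10²+18.8²) = √553.44 = 23.525


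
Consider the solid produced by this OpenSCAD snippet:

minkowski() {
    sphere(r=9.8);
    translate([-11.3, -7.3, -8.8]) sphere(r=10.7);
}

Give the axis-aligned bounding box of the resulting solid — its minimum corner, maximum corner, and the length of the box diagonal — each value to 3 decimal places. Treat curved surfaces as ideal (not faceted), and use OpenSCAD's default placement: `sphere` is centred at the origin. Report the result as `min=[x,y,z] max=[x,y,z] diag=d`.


A = translate([-11.3, -7.3, -8.8]) sphere(r=10.7) → bbox [-22,-18,-19.5] .. [-0.6,3.4,1.9]
B = sphere(r=9.8) → bbox [-9.8,-9.8,-9.8] .. [9.8,9.8,9.8]
lo = A.lo+B.lo = [-22-9.8, -18-9.8, -19.5-9.8] = [-31.800,-27.800,-29.300]
hi = A.hi+B.hi = [-0.6+9.8, 3.4+9.8, 1.9+9.8] = [9.200,13.200,11.700]
diag = √(41²+41²+41²) = √5043 = 71.014

min=[-31.800,-27.800,-29.300] max=[9.200,13.200,11.700] diag=71.014


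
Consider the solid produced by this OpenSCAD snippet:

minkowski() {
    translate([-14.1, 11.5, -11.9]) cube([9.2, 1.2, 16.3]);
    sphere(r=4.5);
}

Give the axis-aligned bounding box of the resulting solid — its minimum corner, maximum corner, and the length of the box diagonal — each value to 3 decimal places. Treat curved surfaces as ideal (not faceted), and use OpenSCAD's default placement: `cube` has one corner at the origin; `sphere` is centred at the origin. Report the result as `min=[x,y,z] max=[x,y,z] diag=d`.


A = translate([-14.1, 11.5, -11.9]) cube([9.2, 1.2, 16.3]) → bbox [-14.1,11.5,-11.9] .. [-4.9,12.7,4.4]
B = sphere(r=4.5) → bbox [-4.5,-4.5,-4.5] .. [4.5,4.5,4.5]
lo = A.lo+B.lo = [-14.1-4.5, 11.5-4.5, -11.9-4.5] = [-18.600,7.000,-16.400]
hi = A.hi+B.hi = [-4.9+4.5, 12.7+4.5, 4.4+4.5] = [-0.400,17.200,8.900]
diag = √(18.2²+10.2²+25.3²) = √1075.37 = 32.793

min=[-18.600,7.000,-16.400] max=[-0.400,17.200,8.900] diag=32.793
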